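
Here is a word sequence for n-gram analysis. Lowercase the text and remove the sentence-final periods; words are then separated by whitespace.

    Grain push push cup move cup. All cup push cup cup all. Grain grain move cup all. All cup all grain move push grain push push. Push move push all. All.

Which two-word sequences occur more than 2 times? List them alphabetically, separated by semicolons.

Bigram counts meeting the condition (more than 2 times):
  cup all: 4
  push push: 3

cup all; push push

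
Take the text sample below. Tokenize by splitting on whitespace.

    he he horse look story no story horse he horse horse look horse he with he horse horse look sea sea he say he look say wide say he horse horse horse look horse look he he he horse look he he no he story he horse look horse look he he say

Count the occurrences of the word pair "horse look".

8

Scanning the 52 overlapping bigram windows for "horse look":
  position 3–4: horse look
  position 11–12: horse look
  position 18–19: horse look
  position 32–33: horse look
  position 34–35: horse look
  position 39–40: horse look
  position 47–48: horse look
  position 49–50: horse look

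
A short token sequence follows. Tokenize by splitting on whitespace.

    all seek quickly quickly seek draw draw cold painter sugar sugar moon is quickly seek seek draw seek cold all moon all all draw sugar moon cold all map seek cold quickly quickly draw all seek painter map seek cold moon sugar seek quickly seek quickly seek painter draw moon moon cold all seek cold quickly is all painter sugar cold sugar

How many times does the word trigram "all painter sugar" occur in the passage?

1

Scanning the 60 overlapping trigram windows for "all painter sugar":
  position 58–60: all painter sugar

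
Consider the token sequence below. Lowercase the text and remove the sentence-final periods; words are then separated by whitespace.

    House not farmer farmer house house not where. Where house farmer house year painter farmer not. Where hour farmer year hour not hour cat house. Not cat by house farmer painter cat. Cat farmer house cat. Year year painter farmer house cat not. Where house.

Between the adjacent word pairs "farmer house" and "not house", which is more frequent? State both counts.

"farmer house" (4 vs 0)

"farmer house": 4 occurrences
"not house": 0 occurrences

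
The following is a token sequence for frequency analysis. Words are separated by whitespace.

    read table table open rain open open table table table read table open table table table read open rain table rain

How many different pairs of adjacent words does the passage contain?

21 tokens → 20 bigram windows in total.
Repeated bigrams (each contributes count−1 duplicates):
  table table: 5
  open rain: 2
  open table: 2
  read table: 2
  table open: 2
  table read: 2
9 duplicate windows → 20 − 9 = 11 distinct.

11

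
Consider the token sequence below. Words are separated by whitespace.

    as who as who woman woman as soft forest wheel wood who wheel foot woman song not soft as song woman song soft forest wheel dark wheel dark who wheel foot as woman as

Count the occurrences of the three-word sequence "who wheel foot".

2

Scanning the 32 overlapping trigram windows for "who wheel foot":
  position 12–14: who wheel foot
  position 29–31: who wheel foot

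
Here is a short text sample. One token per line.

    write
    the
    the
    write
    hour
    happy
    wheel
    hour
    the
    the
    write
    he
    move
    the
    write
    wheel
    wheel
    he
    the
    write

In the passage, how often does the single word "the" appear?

Scanning the 20 tokens for "the":
  position 2: the
  position 3: the
  position 9: the
  position 10: the
  position 14: the
  position 19: the

6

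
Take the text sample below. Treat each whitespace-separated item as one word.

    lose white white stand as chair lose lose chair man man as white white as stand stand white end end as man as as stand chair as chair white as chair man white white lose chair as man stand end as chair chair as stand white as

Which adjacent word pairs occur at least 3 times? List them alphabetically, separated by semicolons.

as chair; as stand; chair as; white as; white white

Bigram counts meeting the condition (at least 3 times):
  as chair: 4
  as stand: 3
  chair as: 3
  white as: 3
  white white: 3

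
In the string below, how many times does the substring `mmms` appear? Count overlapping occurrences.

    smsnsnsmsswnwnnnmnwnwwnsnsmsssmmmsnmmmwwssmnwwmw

Sliding a length-4 window over the 48 characters (45 positions):
  position 31–34: mmms

1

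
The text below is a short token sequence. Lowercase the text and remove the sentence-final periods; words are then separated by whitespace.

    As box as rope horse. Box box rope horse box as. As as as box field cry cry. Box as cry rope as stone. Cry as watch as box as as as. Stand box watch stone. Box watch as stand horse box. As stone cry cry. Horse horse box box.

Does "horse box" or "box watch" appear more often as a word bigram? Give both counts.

"horse box" (4 vs 2)

"horse box": 4 occurrences
"box watch": 2 occurrences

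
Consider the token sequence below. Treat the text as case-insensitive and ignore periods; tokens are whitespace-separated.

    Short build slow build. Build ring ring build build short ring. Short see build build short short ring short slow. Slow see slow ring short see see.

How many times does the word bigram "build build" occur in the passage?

3

Scanning the 26 overlapping bigram windows for "build build":
  position 4–5: build build
  position 8–9: build build
  position 14–15: build build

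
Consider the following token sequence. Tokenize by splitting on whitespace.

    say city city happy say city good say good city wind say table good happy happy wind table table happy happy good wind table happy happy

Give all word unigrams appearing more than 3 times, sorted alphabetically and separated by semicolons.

Unigram counts meeting the condition (more than 3 times):
  city: 4
  good: 4
  happy: 7
  say: 4
  table: 4

city; good; happy; say; table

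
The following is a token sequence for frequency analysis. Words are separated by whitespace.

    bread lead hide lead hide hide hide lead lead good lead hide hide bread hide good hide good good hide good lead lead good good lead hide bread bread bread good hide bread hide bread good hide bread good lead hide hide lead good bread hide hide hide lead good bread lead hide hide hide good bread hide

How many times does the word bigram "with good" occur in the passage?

Scanning the 57 overlapping bigram windows for "with good":
  (none found)

0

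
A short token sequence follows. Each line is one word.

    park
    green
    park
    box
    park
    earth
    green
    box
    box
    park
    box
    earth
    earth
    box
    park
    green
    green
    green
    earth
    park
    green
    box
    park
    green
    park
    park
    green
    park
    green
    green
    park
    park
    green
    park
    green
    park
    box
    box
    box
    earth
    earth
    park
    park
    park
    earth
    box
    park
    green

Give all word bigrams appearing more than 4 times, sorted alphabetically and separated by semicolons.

Bigram counts meeting the condition (more than 4 times):
  box park: 5
  green park: 6
  park green: 9

box park; green park; park green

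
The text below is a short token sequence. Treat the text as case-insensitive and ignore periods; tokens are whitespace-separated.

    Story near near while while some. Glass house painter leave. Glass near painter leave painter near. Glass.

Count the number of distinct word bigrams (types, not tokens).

17 tokens → 16 bigram windows in total.
Repeated bigrams (each contributes count−1 duplicates):
  painter leave: 2
1 duplicate windows → 16 − 1 = 15 distinct.

15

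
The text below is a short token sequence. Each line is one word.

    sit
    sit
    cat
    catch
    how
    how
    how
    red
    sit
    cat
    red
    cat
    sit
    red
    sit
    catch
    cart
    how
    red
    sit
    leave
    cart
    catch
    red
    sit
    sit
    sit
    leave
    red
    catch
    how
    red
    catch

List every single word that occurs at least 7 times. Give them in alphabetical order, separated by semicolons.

Unigram counts meeting the condition (at least 7 times):
  red: 7
  sit: 9

red; sit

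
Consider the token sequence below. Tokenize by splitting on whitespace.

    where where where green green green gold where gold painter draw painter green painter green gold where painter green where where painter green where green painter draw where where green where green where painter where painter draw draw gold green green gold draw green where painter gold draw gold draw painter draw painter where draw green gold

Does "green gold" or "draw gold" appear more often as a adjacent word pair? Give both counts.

"green gold": 4 occurrences
"draw gold": 2 occurrences

"green gold" (4 vs 2)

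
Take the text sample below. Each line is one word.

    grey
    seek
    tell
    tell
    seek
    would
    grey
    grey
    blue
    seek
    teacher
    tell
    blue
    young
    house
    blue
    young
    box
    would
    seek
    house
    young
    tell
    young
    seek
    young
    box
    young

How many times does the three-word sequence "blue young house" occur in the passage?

1

Scanning the 26 overlapping trigram windows for "blue young house":
  position 13–15: blue young house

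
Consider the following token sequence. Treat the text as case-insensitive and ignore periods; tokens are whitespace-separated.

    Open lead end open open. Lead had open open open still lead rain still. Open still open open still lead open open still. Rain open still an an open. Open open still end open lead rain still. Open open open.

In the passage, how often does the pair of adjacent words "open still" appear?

Scanning the 39 overlapping bigram windows for "open still":
  position 10–11: open still
  position 15–16: open still
  position 18–19: open still
  position 22–23: open still
  position 25–26: open still
  position 31–32: open still

6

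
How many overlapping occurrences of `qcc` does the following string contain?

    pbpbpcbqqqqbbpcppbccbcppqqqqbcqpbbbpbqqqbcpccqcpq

0

Sliding a length-3 window over the 49 characters (47 positions):
  (no match at any position)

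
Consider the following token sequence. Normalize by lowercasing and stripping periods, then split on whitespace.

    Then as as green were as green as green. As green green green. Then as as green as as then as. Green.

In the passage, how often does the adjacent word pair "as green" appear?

Scanning the 21 overlapping bigram windows for "as green":
  position 3–4: as green
  position 6–7: as green
  position 8–9: as green
  position 10–11: as green
  position 16–17: as green
  position 21–22: as green

6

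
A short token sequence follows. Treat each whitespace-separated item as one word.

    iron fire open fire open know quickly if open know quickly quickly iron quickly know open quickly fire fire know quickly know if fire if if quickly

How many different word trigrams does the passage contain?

24

27 tokens → 25 trigram windows in total.
Repeated trigrams (each contributes count−1 duplicates):
  open know quickly: 2
1 duplicate windows → 25 − 1 = 24 distinct.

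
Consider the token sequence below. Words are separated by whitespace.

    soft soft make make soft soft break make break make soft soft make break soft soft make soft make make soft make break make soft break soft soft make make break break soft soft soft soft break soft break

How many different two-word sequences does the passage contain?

9

39 tokens → 38 bigram windows in total.
Repeated bigrams (each contributes count−1 duplicates):
  soft soft: 8
  soft make: 6
  make soft: 5
  break soft: 4
  make break: 4
  soft break: 4
  break make: 3
  make make: 3
29 duplicate windows → 38 − 29 = 9 distinct.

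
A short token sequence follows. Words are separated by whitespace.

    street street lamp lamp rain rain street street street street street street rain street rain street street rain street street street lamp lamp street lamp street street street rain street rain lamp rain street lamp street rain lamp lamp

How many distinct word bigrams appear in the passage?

39 tokens → 38 bigram windows in total.
Repeated bigrams (each contributes count−1 duplicates):
  street street: 11
  rain street: 6
  street rain: 6
  street lamp: 4
  lamp lamp: 3
  lamp street: 3
  lamp rain: 2
  rain lamp: 2
29 duplicate windows → 38 − 29 = 9 distinct.

9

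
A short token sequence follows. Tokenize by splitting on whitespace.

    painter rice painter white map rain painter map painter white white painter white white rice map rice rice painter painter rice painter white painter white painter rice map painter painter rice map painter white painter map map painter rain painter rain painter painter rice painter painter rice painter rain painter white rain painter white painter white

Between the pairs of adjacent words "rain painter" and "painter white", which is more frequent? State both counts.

"rain painter": 5 occurrences
"painter white": 9 occurrences

"painter white" (9 vs 5)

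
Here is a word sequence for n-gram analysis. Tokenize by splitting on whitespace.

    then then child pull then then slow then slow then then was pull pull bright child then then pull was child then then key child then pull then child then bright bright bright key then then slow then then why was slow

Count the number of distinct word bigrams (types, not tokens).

42 tokens → 41 bigram windows in total.
Repeated bigrams (each contributes count−1 duplicates):
  then then: 7
  child then: 4
  slow then: 3
  then slow: 3
  bright bright: 2
  pull then: 2
  then child: 2
  then pull: 2
17 duplicate windows → 41 − 17 = 24 distinct.

24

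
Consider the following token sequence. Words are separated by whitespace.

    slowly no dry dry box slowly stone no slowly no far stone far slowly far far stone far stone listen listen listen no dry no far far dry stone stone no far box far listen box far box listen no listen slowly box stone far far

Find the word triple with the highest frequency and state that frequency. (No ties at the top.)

Trigram frequencies (highest first):
  far stone far: 2
  slowly no dry: 1
  no dry dry: 1
  dry dry box: 1
  dry box slowly: 1
  box slowly stone: 1
  … (37 more, each ≤ 1)

"far stone far", 2 times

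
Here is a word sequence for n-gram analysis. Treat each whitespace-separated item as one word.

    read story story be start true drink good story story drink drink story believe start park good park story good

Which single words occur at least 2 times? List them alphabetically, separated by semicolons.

drink; good; park; start; story

Unigram counts meeting the condition (at least 2 times):
  drink: 3
  good: 3
  park: 2
  start: 2
  story: 6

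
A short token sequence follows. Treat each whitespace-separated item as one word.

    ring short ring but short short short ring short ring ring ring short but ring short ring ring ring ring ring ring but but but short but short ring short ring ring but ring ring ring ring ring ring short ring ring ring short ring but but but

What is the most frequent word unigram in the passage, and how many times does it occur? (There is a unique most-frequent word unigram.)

Unigram frequencies (highest first):
  ring: 26
  short: 12
  but: 10

"ring", 26 times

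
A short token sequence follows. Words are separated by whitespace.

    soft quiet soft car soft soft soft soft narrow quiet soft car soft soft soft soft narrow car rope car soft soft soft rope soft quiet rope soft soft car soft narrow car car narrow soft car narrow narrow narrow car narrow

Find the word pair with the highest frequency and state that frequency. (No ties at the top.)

"soft soft", 9 times

Bigram frequencies (highest first):
  soft soft: 9
  soft car: 4
  car soft: 4
  soft narrow: 3
  narrow car: 3
  car narrow: 3
  … (11 more, each ≤ 2)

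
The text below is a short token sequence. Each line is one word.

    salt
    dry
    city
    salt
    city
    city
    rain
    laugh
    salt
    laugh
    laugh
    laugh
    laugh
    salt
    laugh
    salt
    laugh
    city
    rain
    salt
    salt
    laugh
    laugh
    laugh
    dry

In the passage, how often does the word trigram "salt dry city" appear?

Scanning the 23 overlapping trigram windows for "salt dry city":
  position 1–3: salt dry city

1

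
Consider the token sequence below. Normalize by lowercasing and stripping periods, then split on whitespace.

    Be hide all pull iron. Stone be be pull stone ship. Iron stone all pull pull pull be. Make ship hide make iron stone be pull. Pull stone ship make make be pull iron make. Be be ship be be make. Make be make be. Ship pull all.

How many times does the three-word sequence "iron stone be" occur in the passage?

Scanning the 46 overlapping trigram windows for "iron stone be":
  position 5–7: iron stone be
  position 23–25: iron stone be

2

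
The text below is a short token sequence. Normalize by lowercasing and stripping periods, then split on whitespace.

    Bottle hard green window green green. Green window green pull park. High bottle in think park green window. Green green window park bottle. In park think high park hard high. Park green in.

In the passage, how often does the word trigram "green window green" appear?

Scanning the 31 overlapping trigram windows for "green window green":
  position 3–5: green window green
  position 7–9: green window green
  position 17–19: green window green

3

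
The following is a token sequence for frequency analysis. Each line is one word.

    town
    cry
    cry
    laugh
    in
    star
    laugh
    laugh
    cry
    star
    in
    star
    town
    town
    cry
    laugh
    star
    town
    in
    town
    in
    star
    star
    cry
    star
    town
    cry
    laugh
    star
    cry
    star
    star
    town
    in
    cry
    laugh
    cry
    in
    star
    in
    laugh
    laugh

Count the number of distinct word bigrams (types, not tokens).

42 tokens → 41 bigram windows in total.
Repeated bigrams (each contributes count−1 duplicates):
  cry laugh: 4
  in star: 4
  star town: 4
  cry star: 3
  town cry: 3
  town in: 3
  laugh cry: 2
  laugh laugh: 2
  … (4 more repeated)
21 duplicate windows → 41 − 21 = 20 distinct.

20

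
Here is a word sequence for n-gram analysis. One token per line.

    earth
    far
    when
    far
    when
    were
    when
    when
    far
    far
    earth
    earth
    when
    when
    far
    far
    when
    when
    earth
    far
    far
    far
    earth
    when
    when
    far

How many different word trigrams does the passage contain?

26 tokens → 24 trigram windows in total.
Repeated trigrams (each contributes count−1 duplicates):
  when when far: 3
  earth when when: 2
  far far earth: 2
  when far far: 2
5 duplicate windows → 24 − 5 = 19 distinct.

19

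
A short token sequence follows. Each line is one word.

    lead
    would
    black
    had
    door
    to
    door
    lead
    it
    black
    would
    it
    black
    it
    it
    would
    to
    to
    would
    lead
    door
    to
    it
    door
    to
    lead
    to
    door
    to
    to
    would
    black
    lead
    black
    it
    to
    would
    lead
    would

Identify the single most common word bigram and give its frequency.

"door to", 4 times

Bigram frequencies (highest first):
  door to: 4
  to would: 3
  lead would: 2
  would black: 2
  to door: 2
  it black: 2
  … (20 more, each ≤ 2)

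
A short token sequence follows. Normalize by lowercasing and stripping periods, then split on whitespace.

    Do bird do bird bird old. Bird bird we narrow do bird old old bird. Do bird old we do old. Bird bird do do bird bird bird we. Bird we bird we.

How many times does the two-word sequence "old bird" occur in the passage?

3

Scanning the 32 overlapping bigram windows for "old bird":
  position 6–7: old bird
  position 14–15: old bird
  position 21–22: old bird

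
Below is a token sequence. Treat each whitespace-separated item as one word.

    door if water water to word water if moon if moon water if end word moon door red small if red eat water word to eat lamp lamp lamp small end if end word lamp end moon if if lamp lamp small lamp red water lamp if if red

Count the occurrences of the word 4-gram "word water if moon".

1

Scanning the 46 overlapping 4-gram windows for "word water if moon":
  position 6–9: word water if moon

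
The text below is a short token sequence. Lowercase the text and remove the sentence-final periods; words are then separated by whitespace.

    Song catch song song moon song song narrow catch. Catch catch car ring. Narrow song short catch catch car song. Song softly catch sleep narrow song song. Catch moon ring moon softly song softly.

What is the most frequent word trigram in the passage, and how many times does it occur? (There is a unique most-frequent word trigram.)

"catch catch car", 2 times

Trigram frequencies (highest first):
  catch catch car: 2
  song catch song: 1
  catch song song: 1
  song song moon: 1
  song moon song: 1
  moon song song: 1
  … (25 more, each ≤ 1)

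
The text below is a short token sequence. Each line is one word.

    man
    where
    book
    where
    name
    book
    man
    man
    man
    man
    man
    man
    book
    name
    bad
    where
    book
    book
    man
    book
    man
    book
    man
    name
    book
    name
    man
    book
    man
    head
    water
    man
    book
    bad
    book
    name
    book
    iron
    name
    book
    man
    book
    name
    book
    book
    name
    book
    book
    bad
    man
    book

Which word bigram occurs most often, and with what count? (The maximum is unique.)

Bigram frequencies (highest first):
  man book: 7
  name book: 6
  book man: 6
  man man: 5
  book name: 5
  book book: 3
  … (16 more, each ≤ 2)

"man book", 7 times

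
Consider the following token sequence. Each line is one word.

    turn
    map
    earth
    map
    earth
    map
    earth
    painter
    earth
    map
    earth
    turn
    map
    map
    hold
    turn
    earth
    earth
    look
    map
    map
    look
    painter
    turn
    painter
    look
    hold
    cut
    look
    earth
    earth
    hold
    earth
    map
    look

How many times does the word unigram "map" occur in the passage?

Scanning the 35 tokens for "map":
  position 2: map
  position 4: map
  position 6: map
  position 10: map
  position 13: map
  position 14: map
  position 20: map
  position 21: map
  position 34: map

9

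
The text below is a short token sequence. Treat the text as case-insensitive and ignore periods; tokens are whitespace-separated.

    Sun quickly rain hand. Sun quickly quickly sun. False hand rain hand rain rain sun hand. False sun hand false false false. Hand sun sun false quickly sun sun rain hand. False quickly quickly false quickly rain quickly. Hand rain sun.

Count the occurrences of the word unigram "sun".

10

Scanning the 41 tokens for "sun":
  position 1: sun
  position 5: sun
  position 8: sun
  position 15: sun
  position 18: sun
  position 24: sun
  position 25: sun
  position 28: sun
  position 29: sun
  position 41: sun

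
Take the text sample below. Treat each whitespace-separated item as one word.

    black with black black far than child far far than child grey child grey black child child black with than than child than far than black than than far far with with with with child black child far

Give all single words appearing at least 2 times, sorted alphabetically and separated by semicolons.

black; child; far; grey; than; with

Unigram counts meeting the condition (at least 2 times):
  black: 7
  child: 8
  far: 7
  grey: 2
  than: 8
  with: 6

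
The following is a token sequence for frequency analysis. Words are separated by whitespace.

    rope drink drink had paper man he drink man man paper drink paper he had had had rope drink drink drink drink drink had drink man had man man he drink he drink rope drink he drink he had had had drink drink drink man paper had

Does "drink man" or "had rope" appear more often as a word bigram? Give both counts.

"drink man" (3 vs 1)

"drink man": 3 occurrences
"had rope": 1 occurrence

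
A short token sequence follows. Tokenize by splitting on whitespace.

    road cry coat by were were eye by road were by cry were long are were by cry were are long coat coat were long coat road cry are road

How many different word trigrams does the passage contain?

26

30 tokens → 28 trigram windows in total.
Repeated trigrams (each contributes count−1 duplicates):
  by cry were: 2
  were by cry: 2
2 duplicate windows → 28 − 2 = 26 distinct.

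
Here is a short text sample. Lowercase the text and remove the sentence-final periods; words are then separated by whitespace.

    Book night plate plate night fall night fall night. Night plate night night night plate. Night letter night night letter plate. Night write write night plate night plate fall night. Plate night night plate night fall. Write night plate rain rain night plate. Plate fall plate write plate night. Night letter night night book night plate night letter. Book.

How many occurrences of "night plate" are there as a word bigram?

10

Scanning the 58 overlapping bigram windows for "night plate":
  position 2–3: night plate
  position 10–11: night plate
  position 14–15: night plate
  position 25–26: night plate
  position 27–28: night plate
  position 30–31: night plate
  position 33–34: night plate
  position 38–39: night plate
  position 42–43: night plate
  position 55–56: night plate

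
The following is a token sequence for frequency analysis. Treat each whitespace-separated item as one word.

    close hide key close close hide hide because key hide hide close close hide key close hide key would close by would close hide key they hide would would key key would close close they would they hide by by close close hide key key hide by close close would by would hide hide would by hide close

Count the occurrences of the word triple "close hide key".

Scanning the 56 overlapping trigram windows for "close hide key":
  position 1–3: close hide key
  position 13–15: close hide key
  position 16–18: close hide key
  position 23–25: close hide key
  position 42–44: close hide key

5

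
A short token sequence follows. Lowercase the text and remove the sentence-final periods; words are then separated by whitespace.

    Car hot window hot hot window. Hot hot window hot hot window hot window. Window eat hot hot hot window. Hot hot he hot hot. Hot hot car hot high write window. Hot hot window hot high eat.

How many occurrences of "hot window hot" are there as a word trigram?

Scanning the 36 overlapping trigram windows for "hot window hot":
  position 2–4: hot window hot
  position 5–7: hot window hot
  position 8–10: hot window hot
  position 11–13: hot window hot
  position 19–21: hot window hot
  position 34–36: hot window hot

6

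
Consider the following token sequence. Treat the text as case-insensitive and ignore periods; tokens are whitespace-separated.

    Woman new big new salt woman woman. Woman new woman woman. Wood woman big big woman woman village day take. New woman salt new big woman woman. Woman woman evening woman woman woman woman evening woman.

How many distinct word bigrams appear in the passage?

36 tokens → 35 bigram windows in total.
Repeated bigrams (each contributes count−1 duplicates):
  woman woman: 10
  big woman: 2
  evening woman: 2
  new big: 2
  new woman: 2
  woman evening: 2
  woman new: 2
15 duplicate windows → 35 − 15 = 20 distinct.

20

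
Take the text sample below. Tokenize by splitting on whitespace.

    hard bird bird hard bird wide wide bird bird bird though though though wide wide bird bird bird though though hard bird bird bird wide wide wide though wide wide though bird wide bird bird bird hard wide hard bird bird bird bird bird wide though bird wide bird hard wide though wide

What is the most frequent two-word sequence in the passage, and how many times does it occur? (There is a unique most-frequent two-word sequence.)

Bigram frequencies (highest first):
  bird bird: 13
  bird wide: 5
  wide wide: 5
  hard bird: 4
  wide bird: 4
  wide though: 4
  … (8 more, each ≤ 3)

"bird bird", 13 times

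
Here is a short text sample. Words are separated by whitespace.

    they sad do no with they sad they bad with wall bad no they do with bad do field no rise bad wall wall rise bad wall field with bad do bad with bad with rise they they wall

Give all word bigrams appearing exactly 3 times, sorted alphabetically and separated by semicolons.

Bigram counts meeting the condition (exactly 3 times):
  bad with: 3
  with bad: 3

bad with; with bad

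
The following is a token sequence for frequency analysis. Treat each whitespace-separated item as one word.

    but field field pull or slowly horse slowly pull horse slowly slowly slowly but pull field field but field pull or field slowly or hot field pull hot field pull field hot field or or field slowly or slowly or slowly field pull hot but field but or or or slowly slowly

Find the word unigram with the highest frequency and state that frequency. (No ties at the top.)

"field", 13 times

Unigram frequencies (highest first):
  field: 13
  slowly: 11
  or: 10
  pull: 7
  but: 5
  hot: 4
  … (1 more, each ≤ 2)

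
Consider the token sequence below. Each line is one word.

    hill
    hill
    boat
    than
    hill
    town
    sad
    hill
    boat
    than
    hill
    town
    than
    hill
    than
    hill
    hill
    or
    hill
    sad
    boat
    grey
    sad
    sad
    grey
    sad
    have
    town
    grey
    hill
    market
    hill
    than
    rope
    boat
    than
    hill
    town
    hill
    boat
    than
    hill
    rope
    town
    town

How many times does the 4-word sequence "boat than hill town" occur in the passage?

Scanning the 42 overlapping 4-gram windows for "boat than hill town":
  position 3–6: boat than hill town
  position 9–12: boat than hill town
  position 35–38: boat than hill town

3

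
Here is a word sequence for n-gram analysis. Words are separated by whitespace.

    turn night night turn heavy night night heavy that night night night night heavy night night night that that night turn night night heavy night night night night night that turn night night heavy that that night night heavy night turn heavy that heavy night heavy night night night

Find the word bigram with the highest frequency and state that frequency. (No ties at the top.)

Bigram frequencies (highest first):
  night night: 16
  heavy night: 6
  night heavy: 6
  turn night: 3
  night turn: 3
  heavy that: 3
  … (6 more, each ≤ 3)

"night night", 16 times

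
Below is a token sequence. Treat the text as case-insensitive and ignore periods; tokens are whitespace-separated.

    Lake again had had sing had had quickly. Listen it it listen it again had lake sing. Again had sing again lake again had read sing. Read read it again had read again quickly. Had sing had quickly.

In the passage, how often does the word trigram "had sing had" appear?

2

Scanning the 36 overlapping trigram windows for "had sing had":
  position 4–6: had sing had
  position 35–37: had sing had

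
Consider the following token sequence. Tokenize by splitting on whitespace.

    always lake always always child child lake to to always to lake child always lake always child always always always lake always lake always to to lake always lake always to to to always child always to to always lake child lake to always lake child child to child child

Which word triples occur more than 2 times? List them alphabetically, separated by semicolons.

Trigram counts meeting the condition (more than 2 times):
  always lake always: 5
  always to to: 3
  to to always: 3

always lake always; always to to; to to always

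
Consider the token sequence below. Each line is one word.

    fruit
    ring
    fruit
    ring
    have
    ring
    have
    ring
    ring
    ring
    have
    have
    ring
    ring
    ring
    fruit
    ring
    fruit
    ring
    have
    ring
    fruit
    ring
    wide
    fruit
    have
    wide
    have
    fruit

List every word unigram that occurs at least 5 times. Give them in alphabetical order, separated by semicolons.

Unigram counts meeting the condition (at least 5 times):
  fruit: 7
  have: 7
  ring: 13

fruit; have; ring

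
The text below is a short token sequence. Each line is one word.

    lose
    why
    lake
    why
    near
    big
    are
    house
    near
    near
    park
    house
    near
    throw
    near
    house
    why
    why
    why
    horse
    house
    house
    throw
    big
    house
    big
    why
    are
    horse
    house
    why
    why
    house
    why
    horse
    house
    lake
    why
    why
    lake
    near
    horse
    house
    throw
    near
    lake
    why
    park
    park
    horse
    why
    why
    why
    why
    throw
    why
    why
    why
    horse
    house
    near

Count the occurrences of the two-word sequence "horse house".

5

Scanning the 60 overlapping bigram windows for "horse house":
  position 20–21: horse house
  position 29–30: horse house
  position 35–36: horse house
  position 42–43: horse house
  position 59–60: horse house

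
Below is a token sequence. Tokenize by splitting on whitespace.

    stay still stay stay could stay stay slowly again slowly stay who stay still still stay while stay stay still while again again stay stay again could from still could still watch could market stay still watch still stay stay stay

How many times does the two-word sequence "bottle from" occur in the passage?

Scanning the 40 overlapping bigram windows for "bottle from":
  (none found)

0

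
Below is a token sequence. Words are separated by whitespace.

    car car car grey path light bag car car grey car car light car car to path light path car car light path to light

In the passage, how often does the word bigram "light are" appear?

0

Scanning the 24 overlapping bigram windows for "light are":
  (none found)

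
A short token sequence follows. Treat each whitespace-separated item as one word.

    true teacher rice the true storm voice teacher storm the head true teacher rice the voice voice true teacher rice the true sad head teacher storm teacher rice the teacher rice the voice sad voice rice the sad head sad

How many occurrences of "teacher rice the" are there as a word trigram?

Scanning the 38 overlapping trigram windows for "teacher rice the":
  position 2–4: teacher rice the
  position 13–15: teacher rice the
  position 19–21: teacher rice the
  position 27–29: teacher rice the
  position 30–32: teacher rice the

5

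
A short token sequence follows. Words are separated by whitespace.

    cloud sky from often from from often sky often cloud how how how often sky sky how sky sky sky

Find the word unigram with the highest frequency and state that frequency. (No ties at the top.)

Unigram frequencies (highest first):
  sky: 7
  often: 4
  how: 4
  from: 3
  cloud: 2

"sky", 7 times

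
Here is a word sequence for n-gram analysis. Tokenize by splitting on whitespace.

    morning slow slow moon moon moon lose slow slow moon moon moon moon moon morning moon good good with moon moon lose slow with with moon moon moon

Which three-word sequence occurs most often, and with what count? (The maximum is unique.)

"moon moon moon", 5 times

Trigram frequencies (highest first):
  moon moon moon: 5
  slow slow moon: 2
  slow moon moon: 2
  moon moon lose: 2
  moon lose slow: 2
  with moon moon: 2
  … (11 more, each ≤ 1)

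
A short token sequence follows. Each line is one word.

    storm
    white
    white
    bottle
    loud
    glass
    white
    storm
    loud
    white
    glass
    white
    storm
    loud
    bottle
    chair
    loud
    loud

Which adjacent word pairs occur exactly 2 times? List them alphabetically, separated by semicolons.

Bigram counts meeting the condition (exactly 2 times):
  glass white: 2
  storm loud: 2
  white storm: 2

glass white; storm loud; white storm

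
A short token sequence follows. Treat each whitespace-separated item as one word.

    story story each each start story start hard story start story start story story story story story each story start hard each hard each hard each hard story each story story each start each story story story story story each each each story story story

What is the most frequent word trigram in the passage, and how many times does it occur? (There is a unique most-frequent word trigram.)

"story story story", 7 times

Trigram frequencies (highest first):
  story story story: 7
  story story each: 4
  hard each hard: 3
  each story story: 3
  story each each: 2
  start story start: 2
  … (18 more, each ≤ 2)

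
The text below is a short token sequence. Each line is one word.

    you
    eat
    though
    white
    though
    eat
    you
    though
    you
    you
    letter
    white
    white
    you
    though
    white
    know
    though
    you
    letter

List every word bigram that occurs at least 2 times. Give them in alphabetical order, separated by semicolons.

Bigram counts meeting the condition (at least 2 times):
  though white: 2
  though you: 2
  you letter: 2
  you though: 2

though white; though you; you letter; you though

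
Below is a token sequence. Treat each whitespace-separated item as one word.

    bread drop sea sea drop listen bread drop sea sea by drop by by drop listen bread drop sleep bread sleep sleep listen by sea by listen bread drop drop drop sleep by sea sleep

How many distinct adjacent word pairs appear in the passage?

21

35 tokens → 34 bigram windows in total.
Repeated bigrams (each contributes count−1 duplicates):
  bread drop: 4
  listen bread: 3
  by drop: 2
  by sea: 2
  drop drop: 2
  drop listen: 2
  drop sea: 2
  drop sleep: 2
  … (2 more repeated)
13 duplicate windows → 34 − 13 = 21 distinct.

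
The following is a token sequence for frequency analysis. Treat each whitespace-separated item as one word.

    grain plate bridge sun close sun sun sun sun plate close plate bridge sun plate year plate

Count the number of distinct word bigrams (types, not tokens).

11

17 tokens → 16 bigram windows in total.
Repeated bigrams (each contributes count−1 duplicates):
  sun sun: 3
  bridge sun: 2
  plate bridge: 2
  sun plate: 2
5 duplicate windows → 16 − 5 = 11 distinct.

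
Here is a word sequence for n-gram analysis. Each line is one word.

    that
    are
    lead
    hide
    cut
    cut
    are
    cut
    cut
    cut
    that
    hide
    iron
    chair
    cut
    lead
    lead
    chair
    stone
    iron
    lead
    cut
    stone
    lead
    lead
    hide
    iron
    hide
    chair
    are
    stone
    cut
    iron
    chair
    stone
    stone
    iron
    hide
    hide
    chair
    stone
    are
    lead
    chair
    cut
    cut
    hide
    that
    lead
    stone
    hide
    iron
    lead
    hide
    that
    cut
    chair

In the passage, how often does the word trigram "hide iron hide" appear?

1

Scanning the 55 overlapping trigram windows for "hide iron hide":
  position 26–28: hide iron hide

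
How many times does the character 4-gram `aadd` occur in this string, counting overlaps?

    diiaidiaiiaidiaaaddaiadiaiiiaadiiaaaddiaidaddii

Sliding a length-4 window over the 47 characters (44 positions):
  position 16–19: aadd
  position 35–38: aadd

2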